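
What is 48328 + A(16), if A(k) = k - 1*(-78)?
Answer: 48422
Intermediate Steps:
A(k) = 78 + k (A(k) = k + 78 = 78 + k)
48328 + A(16) = 48328 + (78 + 16) = 48328 + 94 = 48422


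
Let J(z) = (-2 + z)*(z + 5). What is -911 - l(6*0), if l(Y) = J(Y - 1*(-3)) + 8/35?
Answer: -32173/35 ≈ -919.23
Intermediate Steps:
J(z) = (-2 + z)*(5 + z)
l(Y) = -27/35 + (3 + Y)**2 + 3*Y (l(Y) = (-10 + (Y - 1*(-3))**2 + 3*(Y - 1*(-3))) + 8/35 = (-10 + (Y + 3)**2 + 3*(Y + 3)) + 8*(1/35) = (-10 + (3 + Y)**2 + 3*(3 + Y)) + 8/35 = (-10 + (3 + Y)**2 + (9 + 3*Y)) + 8/35 = (-1 + (3 + Y)**2 + 3*Y) + 8/35 = -27/35 + (3 + Y)**2 + 3*Y)
-911 - l(6*0) = -911 - (288/35 + (6*0)**2 + 9*(6*0)) = -911 - (288/35 + 0**2 + 9*0) = -911 - (288/35 + 0 + 0) = -911 - 1*288/35 = -911 - 288/35 = -32173/35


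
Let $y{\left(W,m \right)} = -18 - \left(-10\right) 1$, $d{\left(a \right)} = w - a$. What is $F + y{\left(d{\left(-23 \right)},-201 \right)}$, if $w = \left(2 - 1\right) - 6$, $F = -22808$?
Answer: $-22816$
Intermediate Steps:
$w = -5$ ($w = 1 - 6 = -5$)
$d{\left(a \right)} = -5 - a$
$y{\left(W,m \right)} = -8$ ($y{\left(W,m \right)} = -18 - -10 = -18 + 10 = -8$)
$F + y{\left(d{\left(-23 \right)},-201 \right)} = -22808 - 8 = -22816$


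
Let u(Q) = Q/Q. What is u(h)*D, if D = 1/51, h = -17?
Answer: 1/51 ≈ 0.019608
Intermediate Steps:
u(Q) = 1
D = 1/51 ≈ 0.019608
u(h)*D = 1*(1/51) = 1/51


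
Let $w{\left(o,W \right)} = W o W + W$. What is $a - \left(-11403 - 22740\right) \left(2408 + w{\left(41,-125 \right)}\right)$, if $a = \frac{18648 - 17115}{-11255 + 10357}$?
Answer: $\frac{19711825442379}{898} \approx 2.1951 \cdot 10^{10}$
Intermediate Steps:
$w{\left(o,W \right)} = W + o W^{2}$ ($w{\left(o,W \right)} = o W^{2} + W = W + o W^{2}$)
$a = - \frac{1533}{898}$ ($a = \frac{1533}{-898} = 1533 \left(- \frac{1}{898}\right) = - \frac{1533}{898} \approx -1.7071$)
$a - \left(-11403 - 22740\right) \left(2408 + w{\left(41,-125 \right)}\right) = - \frac{1533}{898} - \left(-11403 - 22740\right) \left(2408 - 125 \left(1 - 5125\right)\right) = - \frac{1533}{898} - - 34143 \left(2408 - 125 \left(1 - 5125\right)\right) = - \frac{1533}{898} - - 34143 \left(2408 - -640500\right) = - \frac{1533}{898} - - 34143 \left(2408 + 640500\right) = - \frac{1533}{898} - \left(-34143\right) 642908 = - \frac{1533}{898} - -21950807844 = - \frac{1533}{898} + 21950807844 = \frac{19711825442379}{898}$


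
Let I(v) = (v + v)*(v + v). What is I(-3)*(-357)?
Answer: -12852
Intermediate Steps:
I(v) = 4*v² (I(v) = (2*v)*(2*v) = 4*v²)
I(-3)*(-357) = (4*(-3)²)*(-357) = (4*9)*(-357) = 36*(-357) = -12852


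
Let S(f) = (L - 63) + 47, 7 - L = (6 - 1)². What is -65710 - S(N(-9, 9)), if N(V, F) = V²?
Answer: -65676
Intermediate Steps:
L = -18 (L = 7 - (6 - 1)² = 7 - 1*5² = 7 - 1*25 = 7 - 25 = -18)
S(f) = -34 (S(f) = (-18 - 63) + 47 = -81 + 47 = -34)
-65710 - S(N(-9, 9)) = -65710 - 1*(-34) = -65710 + 34 = -65676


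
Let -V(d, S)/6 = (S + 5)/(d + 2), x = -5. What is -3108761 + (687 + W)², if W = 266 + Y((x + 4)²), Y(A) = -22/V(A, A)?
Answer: -79093955/36 ≈ -2.1971e+6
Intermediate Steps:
V(d, S) = -6*(5 + S)/(2 + d) (V(d, S) = -6*(S + 5)/(d + 2) = -6*(5 + S)/(2 + d))
Y(A) = -11*(2 + A)/(3*(-5 - A)) (Y(A) = -22*(2 + A)/(6*(-5 - A)) = -11*(2 + A)/(3*(-5 - A)))
W = 1607/6 (W = 266 + 11*(2 + (-5 + 4)²)/(3*(5 + (-5 + 4)²)) = 266 + 11*(2 + (-1)²)/(3*(5 + (-1)²)) = 266 + 11*(2 + 1)/(3*(5 + 1)) = 266 + (11/3)*3/6 = 266 + (11/3)*(⅙)*3 = 266 + 11/6 = 1607/6 ≈ 267.83)
-3108761 + (687 + W)² = -3108761 + (687 + 1607/6)² = -3108761 + (5729/6)² = -3108761 + 32821441/36 = -79093955/36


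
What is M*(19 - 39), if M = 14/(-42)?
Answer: 20/3 ≈ 6.6667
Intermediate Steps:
M = -⅓ (M = 14*(-1/42) = -⅓ ≈ -0.33333)
M*(19 - 39) = -(19 - 39)/3 = -⅓*(-20) = 20/3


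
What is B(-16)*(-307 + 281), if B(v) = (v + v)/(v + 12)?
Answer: -208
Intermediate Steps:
B(v) = 2*v/(12 + v) (B(v) = (2*v)/(12 + v) = 2*v/(12 + v))
B(-16)*(-307 + 281) = (2*(-16)/(12 - 16))*(-307 + 281) = (2*(-16)/(-4))*(-26) = (2*(-16)*(-¼))*(-26) = 8*(-26) = -208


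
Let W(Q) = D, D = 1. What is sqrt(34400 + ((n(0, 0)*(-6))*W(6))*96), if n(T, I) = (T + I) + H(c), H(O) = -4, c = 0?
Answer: 4*sqrt(2294) ≈ 191.58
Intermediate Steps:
n(T, I) = -4 + I + T (n(T, I) = (T + I) - 4 = (I + T) - 4 = -4 + I + T)
W(Q) = 1
sqrt(34400 + ((n(0, 0)*(-6))*W(6))*96) = sqrt(34400 + (((-4 + 0 + 0)*(-6))*1)*96) = sqrt(34400 + (-4*(-6)*1)*96) = sqrt(34400 + (24*1)*96) = sqrt(34400 + 24*96) = sqrt(34400 + 2304) = sqrt(36704) = 4*sqrt(2294)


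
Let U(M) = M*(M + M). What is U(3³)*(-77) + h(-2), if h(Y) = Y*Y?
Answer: -112262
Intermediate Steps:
h(Y) = Y²
U(M) = 2*M² (U(M) = M*(2*M) = 2*M²)
U(3³)*(-77) + h(-2) = (2*(3³)²)*(-77) + (-2)² = (2*27²)*(-77) + 4 = (2*729)*(-77) + 4 = 1458*(-77) + 4 = -112266 + 4 = -112262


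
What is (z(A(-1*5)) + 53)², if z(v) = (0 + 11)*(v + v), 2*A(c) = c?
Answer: 4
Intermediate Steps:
A(c) = c/2
z(v) = 22*v (z(v) = 11*(2*v) = 22*v)
(z(A(-1*5)) + 53)² = (22*((-1*5)/2) + 53)² = (22*((½)*(-5)) + 53)² = (22*(-5/2) + 53)² = (-55 + 53)² = (-2)² = 4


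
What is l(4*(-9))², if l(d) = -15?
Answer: 225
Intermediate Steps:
l(4*(-9))² = (-15)² = 225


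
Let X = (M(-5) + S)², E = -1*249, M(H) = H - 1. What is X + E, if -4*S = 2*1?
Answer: -827/4 ≈ -206.75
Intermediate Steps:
M(H) = -1 + H
S = -½ (S = -1/2 = -¼*2 = -½ ≈ -0.50000)
E = -249
X = 169/4 (X = ((-1 - 5) - ½)² = (-6 - ½)² = (-13/2)² = 169/4 ≈ 42.250)
X + E = 169/4 - 249 = -827/4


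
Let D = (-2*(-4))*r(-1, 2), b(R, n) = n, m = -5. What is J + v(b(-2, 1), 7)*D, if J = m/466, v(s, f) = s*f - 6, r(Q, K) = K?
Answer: 7451/466 ≈ 15.989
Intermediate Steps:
v(s, f) = -6 + f*s (v(s, f) = f*s - 6 = -6 + f*s)
J = -5/466 ≈ -0.010730
D = 16 (D = -2*(-4)*2 = 8*2 = 16)
J + v(b(-2, 1), 7)*D = -5/466 + (-6 + 7*1)*16 = -5/466 + (-6 + 7)*16 = -5/466 + 1*16 = -5/466 + 16 = 7451/466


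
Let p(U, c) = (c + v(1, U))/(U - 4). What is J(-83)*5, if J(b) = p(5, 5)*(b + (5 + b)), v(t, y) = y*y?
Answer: -24150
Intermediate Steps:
v(t, y) = y²
p(U, c) = (c + U²)/(-4 + U) (p(U, c) = (c + U²)/(U - 4) = (c + U²)/(-4 + U))
J(b) = 150 + 60*b (J(b) = ((5 + 5²)/(-4 + 5))*(b + (5 + b)) = ((5 + 25)/1)*(5 + 2*b) = (1*30)*(5 + 2*b) = 30*(5 + 2*b) = 150 + 60*b)
J(-83)*5 = (150 + 60*(-83))*5 = (150 - 4980)*5 = -4830*5 = -24150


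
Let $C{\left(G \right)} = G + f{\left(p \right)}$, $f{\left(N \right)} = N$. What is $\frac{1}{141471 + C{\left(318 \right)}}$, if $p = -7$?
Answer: $\frac{1}{141782} \approx 7.0531 \cdot 10^{-6}$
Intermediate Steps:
$C{\left(G \right)} = -7 + G$ ($C{\left(G \right)} = G - 7 = -7 + G$)
$\frac{1}{141471 + C{\left(318 \right)}} = \frac{1}{141471 + \left(-7 + 318\right)} = \frac{1}{141471 + 311} = \frac{1}{141782}$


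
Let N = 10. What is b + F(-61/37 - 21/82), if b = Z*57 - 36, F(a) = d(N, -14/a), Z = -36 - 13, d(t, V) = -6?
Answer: -2835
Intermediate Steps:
Z = -49
F(a) = -6
b = -2829 (b = -49*57 - 36 = -2793 - 36 = -2829)
b + F(-61/37 - 21/82) = -2829 - 6 = -2835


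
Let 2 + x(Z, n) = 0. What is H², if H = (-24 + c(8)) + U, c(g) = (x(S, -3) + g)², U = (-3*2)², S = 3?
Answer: 2304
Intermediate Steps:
x(Z, n) = -2 (x(Z, n) = -2 + 0 = -2)
U = 36 (U = (-6)² = 36)
c(g) = (-2 + g)²
H = 48 (H = (-24 + (-2 + 8)²) + 36 = (-24 + 6²) + 36 = (-24 + 36) + 36 = 12 + 36 = 48)
H² = 48² = 2304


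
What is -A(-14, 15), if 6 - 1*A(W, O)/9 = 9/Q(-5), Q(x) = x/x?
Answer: 27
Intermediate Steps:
Q(x) = 1
A(W, O) = -27 (A(W, O) = 54 - 81/1 = 54 - 81 = -27)
-A(-14, 15) = -1*(-27) = 27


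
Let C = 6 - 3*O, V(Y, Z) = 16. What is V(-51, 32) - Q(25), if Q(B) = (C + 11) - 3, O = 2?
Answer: 8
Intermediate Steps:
C = 0 (C = 6 - 3*2 = 6 - 6 = 0)
Q(B) = 8 (Q(B) = (0 + 11) - 3 = 11 - 3 = 8)
V(-51, 32) - Q(25) = 16 - 1*8 = 16 - 8 = 8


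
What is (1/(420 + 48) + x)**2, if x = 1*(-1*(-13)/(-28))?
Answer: 573049/2683044 ≈ 0.21358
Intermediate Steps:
x = -13/28 (x = 1*(13*(-1/28)) = 1*(-13/28) = -13/28 ≈ -0.46429)
(1/(420 + 48) + x)**2 = (1/(420 + 48) - 13/28)**2 = (1/468 - 13/28)**2 = (-757/1638)**2 = 573049/2683044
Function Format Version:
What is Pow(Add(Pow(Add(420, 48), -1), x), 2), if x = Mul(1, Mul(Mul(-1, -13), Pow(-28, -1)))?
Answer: Rational(573049, 2683044) ≈ 0.21358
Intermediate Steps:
x = Rational(-13, 28) (x = Mul(1, Mul(13, Rational(-1, 28))) = Mul(1, Rational(-13, 28)) = Rational(-13, 28) ≈ -0.46429)
Pow(Add(Pow(Add(420, 48), -1), x), 2) = Pow(Add(Pow(Add(420, 48), -1), Rational(-13, 28)), 2) = Pow(Add(Pow(468, -1), Rational(-13, 28)), 2) = Pow(Add(Rational(1, 468), Rational(-13, 28)), 2) = Pow(Rational(-757, 1638), 2) = Rational(573049, 2683044)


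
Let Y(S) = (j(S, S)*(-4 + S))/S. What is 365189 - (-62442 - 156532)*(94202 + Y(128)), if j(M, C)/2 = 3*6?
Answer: 82543162621/4 ≈ 2.0636e+10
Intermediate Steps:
j(M, C) = 36 (j(M, C) = 2*(3*6) = 2*18 = 36)
Y(S) = (-144 + 36*S)/S (Y(S) = (36*(-4 + S))/S = (-144 + 36*S)/S)
365189 - (-62442 - 156532)*(94202 + Y(128)) = 365189 - (-62442 - 156532)*(94202 + (36 - 144/128)) = 365189 - (-218974)*(94202 + (36 - 144*1/128)) = 365189 - (-218974)*(94202 + (36 - 9/8)) = 365189 - (-218974)*(94202 + 279/8) = 365189 - (-218974)*753895/8 = 365189 - 1*(-82541701865/4) = 365189 + 82541701865/4 = 82543162621/4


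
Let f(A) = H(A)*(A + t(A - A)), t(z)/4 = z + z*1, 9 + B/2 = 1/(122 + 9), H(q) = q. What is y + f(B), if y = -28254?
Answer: -479316158/17161 ≈ -27931.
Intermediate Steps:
B = -2356/131 (B = -18 + 2/(122 + 9) = -18 + 2/131 = -2356/131 ≈ -17.985)
t(z) = 8*z (t(z) = 4*(z + z*1) = 4*(z + z) = 4*(2*z) = 8*z)
f(A) = A**2 (f(A) = A*(A + 8*(A - A)) = A*(A + 8*0) = A*(A + 0) = A*A = A**2)
y + f(B) = -28254 + (-2356/131)**2 = -28254 + 5550736/17161 = -479316158/17161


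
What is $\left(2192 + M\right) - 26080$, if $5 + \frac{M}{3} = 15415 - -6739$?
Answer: $42559$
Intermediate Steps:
$M = 66447$ ($M = -15 + 3 \left(15415 - -6739\right) = -15 + 3 \left(15415 + 6739\right) = -15 + 3 \cdot 22154 = -15 + 66462 = 66447$)
$\left(2192 + M\right) - 26080 = \left(2192 + 66447\right) - 26080 = 68639 - 26080 = 42559$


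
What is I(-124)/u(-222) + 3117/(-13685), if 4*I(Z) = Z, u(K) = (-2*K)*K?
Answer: -306812221/1348903080 ≈ -0.22745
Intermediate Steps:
u(K) = -2*K²
I(Z) = Z/4
I(-124)/u(-222) + 3117/(-13685) = ((¼)*(-124))/((-2*(-222)²)) + 3117/(-13685) = -31/((-2*49284)) + 3117*(-1/13685) = -31/(-98568) - 3117/13685 = -31*(-1/98568) - 3117/13685 = 31/98568 - 3117/13685 = -306812221/1348903080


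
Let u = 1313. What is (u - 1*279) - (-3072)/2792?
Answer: 361250/349 ≈ 1035.1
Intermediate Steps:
(u - 1*279) - (-3072)/2792 = (1313 - 1*279) - (-3072)/2792 = (1313 - 279) - (-3072)/2792 = 1034 - 1*(-384/349) = 1034 + 384/349 = 361250/349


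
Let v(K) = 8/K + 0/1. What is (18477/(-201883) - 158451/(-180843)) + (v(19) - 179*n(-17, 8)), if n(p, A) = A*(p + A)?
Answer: 2980299801845346/231224473337 ≈ 12889.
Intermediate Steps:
n(p, A) = A*(A + p)
v(K) = 8/K (v(K) = 8/K + 0*1 = 8/K + 0 = 8/K)
(18477/(-201883) - 158451/(-180843)) + (v(19) - 179*n(-17, 8)) = (18477/(-201883) - 158451/(-180843)) + (8/19 - 1432*(8 - 17)) = (18477*(-1/201883) - 158451*(-1/180843)) + (8*(1/19) - 1432*(-9)) = (-18477/201883 + 52817/60281) + (8/19 - 179*(-72)) = 9549042374/12169709123 + (8/19 + 12888) = 9549042374/12169709123 + 244880/19 = 2980299801845346/231224473337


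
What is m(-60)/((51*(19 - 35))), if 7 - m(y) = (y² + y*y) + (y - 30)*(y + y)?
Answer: 17993/816 ≈ 22.050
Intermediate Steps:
m(y) = 7 - 2*y² - 2*y*(-30 + y) (m(y) = 7 - ((y² + y*y) + (y - 30)*(y + y)) = 7 - ((y² + y²) + (-30 + y)*(2*y)) = 7 - (2*y² + 2*y*(-30 + y)) = 7 + (-2*y² - 2*y*(-30 + y)) = 7 - 2*y² - 2*y*(-30 + y))
m(-60)/((51*(19 - 35))) = (7 - 4*(-60)² + 60*(-60))/((51*(19 - 35))) = (7 - 4*3600 - 3600)/((51*(-16))) = (7 - 14400 - 3600)/(-816) = -17993*(-1/816) = 17993/816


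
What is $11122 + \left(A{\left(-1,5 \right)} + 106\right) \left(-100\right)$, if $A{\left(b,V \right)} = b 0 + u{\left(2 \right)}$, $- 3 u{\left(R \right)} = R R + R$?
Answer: $722$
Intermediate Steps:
$u{\left(R \right)} = - \frac{R}{3} - \frac{R^{2}}{3}$ ($u{\left(R \right)} = - \frac{R R + R}{3} = - \frac{R^{2} + R}{3} = - \frac{R + R^{2}}{3} = - \frac{R}{3} - \frac{R^{2}}{3}$)
$A{\left(b,V \right)} = -2$ ($A{\left(b,V \right)} = b 0 - \frac{2 \left(1 + 2\right)}{3} = 0 - \frac{2}{3} \cdot 3 = 0 - 2 = -2$)
$11122 + \left(A{\left(-1,5 \right)} + 106\right) \left(-100\right) = 11122 + \left(-2 + 106\right) \left(-100\right) = 11122 + 104 \left(-100\right) = 11122 - 10400 = 722$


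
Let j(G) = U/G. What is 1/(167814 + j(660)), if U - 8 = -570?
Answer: 330/55378339 ≈ 5.9590e-6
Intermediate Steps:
U = -562 (U = 8 - 570 = -562)
j(G) = -562/G
1/(167814 + j(660)) = 1/(167814 - 562/660) = 1/(167814 - 562*1/660) = 1/(167814 - 281/330) = 1/(55378339/330) = 330/55378339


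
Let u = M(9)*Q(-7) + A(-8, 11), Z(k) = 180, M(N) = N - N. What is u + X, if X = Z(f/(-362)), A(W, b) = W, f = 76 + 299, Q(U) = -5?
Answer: 172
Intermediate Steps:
f = 375
M(N) = 0
X = 180
u = -8 (u = 0*(-5) - 8 = 0 - 8 = -8)
u + X = -8 + 180 = 172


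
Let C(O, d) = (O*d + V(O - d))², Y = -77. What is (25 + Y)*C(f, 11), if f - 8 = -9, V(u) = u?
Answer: -27508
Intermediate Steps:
f = -1 (f = 8 - 9 = -1)
C(O, d) = (O - d + O*d)² (C(O, d) = (O*d + (O - d))² = (O - d + O*d)²)
(25 + Y)*C(f, 11) = (25 - 77)*(-1 - 1*11 - 1*11)² = -52*(-1 - 11 - 11)² = -52*(-23)² = -52*529 = -27508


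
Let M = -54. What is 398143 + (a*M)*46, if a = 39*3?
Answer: 107515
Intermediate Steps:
a = 117
398143 + (a*M)*46 = 398143 + (117*(-54))*46 = 398143 - 6318*46 = 398143 - 290628 = 107515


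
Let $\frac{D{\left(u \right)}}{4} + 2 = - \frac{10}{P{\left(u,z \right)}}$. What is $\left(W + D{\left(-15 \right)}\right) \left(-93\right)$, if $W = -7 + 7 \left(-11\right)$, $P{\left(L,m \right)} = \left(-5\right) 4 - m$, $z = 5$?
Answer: $\frac{42036}{5} \approx 8407.2$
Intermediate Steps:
$P{\left(L,m \right)} = -20 - m$
$D{\left(u \right)} = - \frac{32}{5}$ ($D{\left(u \right)} = -8 + 4 \left(- \frac{10}{-20 - 5}\right) = -8 + 4 \left(- \frac{10}{-25}\right) = -8 + 4 \left(\left(-10\right) \left(- \frac{1}{25}\right)\right) = -8 + 4 \cdot \frac{2}{5} = -8 + \frac{8}{5} = - \frac{32}{5}$)
$W = -84$ ($W = -7 - 77 = -84$)
$\left(W + D{\left(-15 \right)}\right) \left(-93\right) = \left(-84 - \frac{32}{5}\right) \left(-93\right) = \left(- \frac{452}{5}\right) \left(-93\right) = \frac{42036}{5}$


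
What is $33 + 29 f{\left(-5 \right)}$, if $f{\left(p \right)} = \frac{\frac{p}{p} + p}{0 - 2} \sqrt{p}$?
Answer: $33 + 58 i \sqrt{5} \approx 33.0 + 129.69 i$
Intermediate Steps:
$f{\left(p \right)} = \sqrt{p} \left(- \frac{1}{2} - \frac{p}{2}\right)$ ($f{\left(p \right)} = \frac{1 + p}{-2} \sqrt{p} = \left(1 + p\right) \left(- \frac{1}{2}\right) \sqrt{p} = \left(- \frac{1}{2} - \frac{p}{2}\right) \sqrt{p} = \sqrt{p} \left(- \frac{1}{2} - \frac{p}{2}\right)$)
$33 + 29 f{\left(-5 \right)} = 33 + 29 \frac{\sqrt{-5} \left(-1 - -5\right)}{2} = 33 + 29 \frac{i \sqrt{5} \left(-1 + 5\right)}{2} = 33 + 29 \cdot \frac{1}{2} i \sqrt{5} \cdot 4 = 33 + 29 \cdot 2 i \sqrt{5} = 33 + 58 i \sqrt{5}$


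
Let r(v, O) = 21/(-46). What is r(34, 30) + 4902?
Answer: 225471/46 ≈ 4901.5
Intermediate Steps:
r(v, O) = -21/46 (r(v, O) = 21*(-1/46) = -21/46)
r(34, 30) + 4902 = -21/46 + 4902 = 225471/46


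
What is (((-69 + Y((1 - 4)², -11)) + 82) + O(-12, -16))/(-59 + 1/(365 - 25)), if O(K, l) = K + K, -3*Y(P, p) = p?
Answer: 7480/60177 ≈ 0.12430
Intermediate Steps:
Y(P, p) = -p/3
O(K, l) = 2*K
(((-69 + Y((1 - 4)², -11)) + 82) + O(-12, -16))/(-59 + 1/(365 - 25)) = (((-69 - ⅓*(-11)) + 82) + 2*(-12))/(-59 + 1/(365 - 25)) = (((-69 + 11/3) + 82) - 24)/(-59 + 1/340) = ((-196/3 + 82) - 24)/(-59 + 1/340) = (50/3 - 24)/(-20059/340) = -22/3*(-340/20059) = 7480/60177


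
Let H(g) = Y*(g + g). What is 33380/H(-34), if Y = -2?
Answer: 8345/34 ≈ 245.44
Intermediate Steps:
H(g) = -4*g (H(g) = -2*(g + g) = -4*g)
33380/H(-34) = 33380/((-4*(-34))) = 33380/136 = 33380*(1/136) = 8345/34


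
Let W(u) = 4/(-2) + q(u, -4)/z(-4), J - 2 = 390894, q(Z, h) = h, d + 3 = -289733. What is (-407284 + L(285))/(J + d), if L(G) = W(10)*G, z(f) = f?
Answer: -407569/101160 ≈ -4.0290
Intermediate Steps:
d = -289736 (d = -3 - 289733 = -289736)
J = 390896 (J = 2 + 390894 = 390896)
W(u) = -1 (W(u) = 4/(-2) - 4/(-4) = 4*(-1/2) - 4*(-1/4) = -2 + 1 = -1)
L(G) = -G
(-407284 + L(285))/(J + d) = (-407284 - 1*285)/(390896 - 289736) = (-407284 - 285)/101160 = -407569*1/101160 = -407569/101160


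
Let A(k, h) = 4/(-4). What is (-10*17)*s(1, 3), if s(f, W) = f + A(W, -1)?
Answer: 0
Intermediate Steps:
A(k, h) = -1 (A(k, h) = 4*(-1/4) = -1)
s(f, W) = -1 + f (s(f, W) = f - 1 = -1 + f)
(-10*17)*s(1, 3) = (-10*17)*(-1 + 1) = -170*0 = 0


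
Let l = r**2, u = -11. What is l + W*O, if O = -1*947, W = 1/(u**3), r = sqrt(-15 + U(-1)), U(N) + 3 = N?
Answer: -24342/1331 ≈ -18.289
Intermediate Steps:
U(N) = -3 + N
r = I*sqrt(19) (r = sqrt(-15 + (-3 - 1)) = sqrt(-15 - 4) = sqrt(-19) = I*sqrt(19) ≈ 4.3589*I)
W = -1/1331 (W = 1/((-11)**3) = 1/(-1331) = -1/1331 ≈ -0.00075131)
O = -947
l = -19 (l = (I*sqrt(19))**2 = -19)
l + W*O = -19 - 1/1331*(-947) = -19 + 947/1331 = -24342/1331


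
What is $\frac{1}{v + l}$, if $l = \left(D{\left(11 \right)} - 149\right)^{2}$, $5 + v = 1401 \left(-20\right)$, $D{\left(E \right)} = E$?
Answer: $- \frac{1}{8981} \approx -0.00011135$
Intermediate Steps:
$v = -28025$ ($v = -5 + 1401 \left(-20\right) = -5 - 28020 = -28025$)
$l = 19044$ ($l = \left(11 - 149\right)^{2} = \left(-138\right)^{2} = 19044$)
$\frac{1}{v + l} = \frac{1}{-28025 + 19044} = \frac{1}{-8981} = - \frac{1}{8981}$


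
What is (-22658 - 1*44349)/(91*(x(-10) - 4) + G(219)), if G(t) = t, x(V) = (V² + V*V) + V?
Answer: -67007/17145 ≈ -3.9083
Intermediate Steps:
x(V) = V + 2*V² (x(V) = (V² + V²) + V = 2*V² + V = V + 2*V²)
(-22658 - 1*44349)/(91*(x(-10) - 4) + G(219)) = (-22658 - 1*44349)/(91*(-10*(1 + 2*(-10)) - 4) + 219) = (-22658 - 44349)/(91*(-10*(1 - 20) - 4) + 219) = -67007/(91*(-10*(-19) - 4) + 219) = -67007/(91*(190 - 4) + 219) = -67007/(91*186 + 219) = -67007/(16926 + 219) = -67007/17145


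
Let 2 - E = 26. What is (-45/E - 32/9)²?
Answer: 14641/5184 ≈ 2.8243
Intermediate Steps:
E = -24 (E = 2 - 1*26 = 2 - 26 = -24)
(-45/E - 32/9)² = (-45/(-24) - 32/9)² = (-45*(-1/24) - 32*⅑)² = (15/8 - 32/9)² = (-121/72)² = 14641/5184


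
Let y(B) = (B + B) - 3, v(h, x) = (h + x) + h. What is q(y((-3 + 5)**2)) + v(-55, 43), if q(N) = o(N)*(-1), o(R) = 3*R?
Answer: -82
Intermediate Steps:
v(h, x) = x + 2*h
y(B) = -3 + 2*B (y(B) = 2*B - 3 = -3 + 2*B)
q(N) = -3*N (q(N) = (3*N)*(-1) = -3*N)
q(y((-3 + 5)**2)) + v(-55, 43) = -3*(-3 + 2*(-3 + 5)**2) + (43 + 2*(-55)) = -3*(-3 + 2*2**2) + (43 - 110) = -3*(-3 + 2*4) - 67 = -3*(-3 + 8) - 67 = -3*5 - 67 = -15 - 67 = -82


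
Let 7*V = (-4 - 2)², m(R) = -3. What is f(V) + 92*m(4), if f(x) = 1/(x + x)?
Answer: -19865/72 ≈ -275.90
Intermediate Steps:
V = 36/7 (V = (-4 - 2)²/7 = (⅐)*(-6)² = (⅐)*36 = 36/7 ≈ 5.1429)
f(x) = 1/(2*x)
f(V) + 92*m(4) = 1/(2*(36/7)) + 92*(-3) = (½)*(7/36) - 276 = 7/72 - 276 = -19865/72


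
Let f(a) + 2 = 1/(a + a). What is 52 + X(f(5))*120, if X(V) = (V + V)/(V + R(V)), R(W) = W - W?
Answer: 292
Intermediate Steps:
R(W) = 0
f(a) = -2 + 1/(2*a) (f(a) = -2 + 1/(a + a) = -2 + 1/(2*a))
X(V) = 2 (X(V) = (V + V)/(V + 0) = (2*V)/V = 2)
52 + X(f(5))*120 = 52 + 2*120 = 52 + 240 = 292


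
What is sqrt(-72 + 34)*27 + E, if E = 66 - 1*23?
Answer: 43 + 27*I*sqrt(38) ≈ 43.0 + 166.44*I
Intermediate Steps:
E = 43 (E = 66 - 23 = 43)
sqrt(-72 + 34)*27 + E = sqrt(-72 + 34)*27 + 43 = sqrt(-38)*27 + 43 = (I*sqrt(38))*27 + 43 = 27*I*sqrt(38) + 43 = 43 + 27*I*sqrt(38)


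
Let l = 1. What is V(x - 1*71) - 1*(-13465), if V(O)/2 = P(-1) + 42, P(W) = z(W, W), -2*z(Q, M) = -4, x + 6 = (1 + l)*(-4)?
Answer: 13553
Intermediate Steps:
x = -14 (x = -6 + (1 + 1)*(-4) = -6 + 2*(-4) = -6 - 8 = -14)
z(Q, M) = 2 (z(Q, M) = -1/2*(-4) = 2)
P(W) = 2
V(O) = 88 (V(O) = 2*(2 + 42) = 2*44 = 88)
V(x - 1*71) - 1*(-13465) = 88 - 1*(-13465) = 88 + 13465 = 13553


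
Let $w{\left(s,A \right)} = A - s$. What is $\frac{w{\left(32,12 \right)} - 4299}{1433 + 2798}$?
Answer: $- \frac{4319}{4231} \approx -1.0208$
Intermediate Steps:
$\frac{w{\left(32,12 \right)} - 4299}{1433 + 2798} = \frac{\left(12 - 32\right) - 4299}{1433 + 2798} = \frac{\left(12 - 32\right) - 4299}{4231} = \left(-20 - 4299\right) \frac{1}{4231} = \left(-4319\right) \frac{1}{4231} = - \frac{4319}{4231}$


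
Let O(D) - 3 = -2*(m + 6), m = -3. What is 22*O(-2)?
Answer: -66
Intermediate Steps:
O(D) = -3 (O(D) = 3 - 2*(-3 + 6) = 3 - 2*3 = 3 - 6 = -3)
22*O(-2) = 22*(-3) = -66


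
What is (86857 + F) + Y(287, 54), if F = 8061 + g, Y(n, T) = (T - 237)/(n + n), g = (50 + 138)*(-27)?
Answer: 51569125/574 ≈ 89842.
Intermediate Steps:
g = -5076 (g = 188*(-27) = -5076)
Y(n, T) = (-237 + T)/(2*n) (Y(n, T) = (-237 + T)/((2*n)) = (-237 + T)*(1/(2*n)) = (-237 + T)/(2*n))
F = 2985 (F = 8061 - 5076 = 2985)
(86857 + F) + Y(287, 54) = (86857 + 2985) + (1/2)*(-237 + 54)/287 = 89842 + (1/2)*(1/287)*(-183) = 89842 - 183/574 = 51569125/574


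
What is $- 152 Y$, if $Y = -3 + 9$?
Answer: $-912$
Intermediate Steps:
$Y = 6$
$- 152 Y = \left(-152\right) 6 = -912$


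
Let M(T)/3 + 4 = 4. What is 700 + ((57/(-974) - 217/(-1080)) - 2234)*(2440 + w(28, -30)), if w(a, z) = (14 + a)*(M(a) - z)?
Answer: -217341743485/26298 ≈ -8.2646e+6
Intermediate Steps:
M(T) = 0 (M(T) = -12 + 3*4 = -12 + 12 = 0)
w(a, z) = -z*(14 + a) (w(a, z) = (14 + a)*(0 - z) = (14 + a)*(-z) = -z*(14 + a))
700 + ((57/(-974) - 217/(-1080)) - 2234)*(2440 + w(28, -30)) = 700 + ((57/(-974) - 217/(-1080)) - 2234)*(2440 - 30*(-14 - 1*28)) = 700 + ((57*(-1/974) - 217*(-1/1080)) - 2234)*(2440 - 30*(-14 - 28)) = 700 + ((-57/974 + 217/1080) - 2234)*(2440 - 30*(-42)) = 700 + (74899/525960 - 2234)*(2440 + 1260) = 700 - 1174919741/525960*3700 = 700 - 217360152085/26298 = -217341743485/26298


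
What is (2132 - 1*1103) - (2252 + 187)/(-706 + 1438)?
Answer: 250263/244 ≈ 1025.7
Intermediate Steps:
(2132 - 1*1103) - (2252 + 187)/(-706 + 1438) = (2132 - 1103) - 2439/732 = 1029 - 2439/732 = 1029 - 1*813/244 = 1029 - 813/244 = 250263/244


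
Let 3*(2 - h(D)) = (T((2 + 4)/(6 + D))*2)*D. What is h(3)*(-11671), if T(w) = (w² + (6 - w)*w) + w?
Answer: 256762/3 ≈ 85587.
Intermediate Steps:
T(w) = w + w² + w*(6 - w) (T(w) = (w² + w*(6 - w)) + w = w + w² + w*(6 - w))
h(D) = 2 - 28*D/(6 + D) (h(D) = 2 - (7*((2 + 4)/(6 + D)))*2*D/3 = 2 - (7*(6/(6 + D)))*2*D/3 = 2 - (42/(6 + D))*2*D/3 = 2 - 84/(6 + D)*D/3 = 2 - 28*D/(6 + D))
h(3)*(-11671) = (2*(6 - 13*3)/(6 + 3))*(-11671) = (2*(6 - 39)/9)*(-11671) = (2*(⅑)*(-33))*(-11671) = -22/3*(-11671) = 256762/3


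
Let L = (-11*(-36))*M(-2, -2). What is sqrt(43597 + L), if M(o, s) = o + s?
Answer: sqrt(42013) ≈ 204.97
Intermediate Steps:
L = -1584 (L = (-11*(-36))*(-2 - 2) = 396*(-4) = -1584)
sqrt(43597 + L) = sqrt(43597 - 1584) = sqrt(42013)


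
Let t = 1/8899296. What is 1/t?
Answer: 8899296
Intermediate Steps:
t = 1/8899296 ≈ 1.1237e-7
1/t = 1/(1/8899296) = 8899296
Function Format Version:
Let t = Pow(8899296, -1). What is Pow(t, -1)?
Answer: 8899296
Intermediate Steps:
t = Rational(1, 8899296) ≈ 1.1237e-7
Pow(t, -1) = Pow(Rational(1, 8899296), -1) = 8899296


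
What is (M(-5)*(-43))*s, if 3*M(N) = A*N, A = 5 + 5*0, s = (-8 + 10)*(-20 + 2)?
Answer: -12900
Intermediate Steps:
s = -36 (s = 2*(-18) = -36)
A = 5 (A = 5 + 0 = 5)
M(N) = 5*N/3 (M(N) = (5*N)/3 = 5*N/3)
(M(-5)*(-43))*s = (((5/3)*(-5))*(-43))*(-36) = -25/3*(-43)*(-36) = (1075/3)*(-36) = -12900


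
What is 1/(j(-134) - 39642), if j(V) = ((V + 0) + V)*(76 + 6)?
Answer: -1/61618 ≈ -1.6229e-5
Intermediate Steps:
j(V) = 164*V (j(V) = (V + V)*82 = (2*V)*82 = 164*V)
1/(j(-134) - 39642) = 1/(164*(-134) - 39642) = 1/(-21976 - 39642) = 1/(-61618) = -1/61618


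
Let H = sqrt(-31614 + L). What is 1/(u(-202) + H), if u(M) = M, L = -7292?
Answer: -101/39855 - 7*I*sqrt(794)/79710 ≈ -0.0025342 - 0.0024745*I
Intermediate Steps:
H = 7*I*sqrt(794) (H = sqrt(-31614 - 7292) = sqrt(-38906) = 7*I*sqrt(794) ≈ 197.25*I)
1/(u(-202) + H) = 1/(-202 + 7*I*sqrt(794))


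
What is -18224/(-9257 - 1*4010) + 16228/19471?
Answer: 570136380/258321757 ≈ 2.2071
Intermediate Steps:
-18224/(-9257 - 1*4010) + 16228/19471 = -18224/(-9257 - 4010) + 16228*(1/19471) = -18224/(-13267) + 16228/19471 = -18224*(-1/13267) + 16228/19471 = 18224/13267 + 16228/19471 = 570136380/258321757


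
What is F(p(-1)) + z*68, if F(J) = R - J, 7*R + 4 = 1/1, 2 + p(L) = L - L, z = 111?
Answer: 52847/7 ≈ 7549.6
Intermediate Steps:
p(L) = -2 (p(L) = -2 + (L - L) = -2 + 0 = -2)
R = -3/7 (R = -4/7 + (⅐)/1 = -4/7 + (⅐)*1 = -4/7 + ⅐ = -3/7 ≈ -0.42857)
F(J) = -3/7 - J
F(p(-1)) + z*68 = (-3/7 - 1*(-2)) + 111*68 = (-3/7 + 2) + 7548 = 11/7 + 7548 = 52847/7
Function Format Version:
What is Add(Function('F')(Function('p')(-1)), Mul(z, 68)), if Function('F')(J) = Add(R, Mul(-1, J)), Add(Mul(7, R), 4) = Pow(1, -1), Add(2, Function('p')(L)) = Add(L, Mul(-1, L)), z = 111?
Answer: Rational(52847, 7) ≈ 7549.6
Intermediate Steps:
Function('p')(L) = -2 (Function('p')(L) = Add(-2, Add(L, Mul(-1, L))) = Add(-2, 0) = -2)
R = Rational(-3, 7) (R = Add(Rational(-4, 7), Mul(Rational(1, 7), Pow(1, -1))) = Add(Rational(-4, 7), Mul(Rational(1, 7), 1)) = Add(Rational(-4, 7), Rational(1, 7)) = Rational(-3, 7) ≈ -0.42857)
Function('F')(J) = Add(Rational(-3, 7), Mul(-1, J))
Add(Function('F')(Function('p')(-1)), Mul(z, 68)) = Add(Add(Rational(-3, 7), Mul(-1, -2)), Mul(111, 68)) = Add(Add(Rational(-3, 7), 2), 7548) = Add(Rational(11, 7), 7548) = Rational(52847, 7)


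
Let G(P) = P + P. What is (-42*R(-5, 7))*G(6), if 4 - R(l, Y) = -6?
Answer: -5040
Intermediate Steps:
R(l, Y) = 10 (R(l, Y) = 4 - 1*(-6) = 4 + 6 = 10)
G(P) = 2*P
(-42*R(-5, 7))*G(6) = (-42*10)*(2*6) = -420*12 = -5040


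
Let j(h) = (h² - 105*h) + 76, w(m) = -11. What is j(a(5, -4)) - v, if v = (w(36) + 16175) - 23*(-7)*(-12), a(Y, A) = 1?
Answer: -14260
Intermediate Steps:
j(h) = 76 + h² - 105*h
v = 14232 (v = (-11 + 16175) - 23*(-7)*(-12) = 16164 + 161*(-12) = 16164 - 1932 = 14232)
j(a(5, -4)) - v = (76 + 1² - 105*1) - 1*14232 = (76 + 1 - 105) - 14232 = -28 - 14232 = -14260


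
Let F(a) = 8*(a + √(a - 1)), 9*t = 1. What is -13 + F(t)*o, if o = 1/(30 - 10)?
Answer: -583/45 + 4*I*√2/15 ≈ -12.956 + 0.37712*I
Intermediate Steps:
t = ⅑ (t = (⅑)*1 = ⅑ ≈ 0.11111)
o = 1/20 ≈ 0.050000
F(a) = 8*a + 8*√(-1 + a) (F(a) = 8*(a + √(-1 + a)) = 8*a + 8*√(-1 + a))
-13 + F(t)*o = -13 + (8*(⅑) + 8*√(-1 + ⅑))*(1/20) = -13 + (8/9 + 8*√(-8/9))*(1/20) = -13 + (8/9 + 8*(2*I*√2/3))*(1/20) = -13 + (8/9 + 16*I*√2/3)*(1/20) = -13 + (2/45 + 4*I*√2/15) = -583/45 + 4*I*√2/15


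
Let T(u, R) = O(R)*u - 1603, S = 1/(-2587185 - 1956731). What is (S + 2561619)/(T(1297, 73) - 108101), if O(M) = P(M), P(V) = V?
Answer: -11639781560003/68263250068 ≈ -170.51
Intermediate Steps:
O(M) = M
S = -1/4543916 (S = 1/(-4543916) = -1/4543916 ≈ -2.2007e-7)
T(u, R) = -1603 + R*u (T(u, R) = R*u - 1603 = -1603 + R*u)
(S + 2561619)/(T(1297, 73) - 108101) = (-1/4543916 + 2561619)/((-1603 + 73*1297) - 108101) = 11639781560003/(4543916*((-1603 + 94681) - 108101)) = 11639781560003/(4543916*(93078 - 108101)) = (11639781560003/4543916)/(-15023) = (11639781560003/4543916)*(-1/15023) = -11639781560003/68263250068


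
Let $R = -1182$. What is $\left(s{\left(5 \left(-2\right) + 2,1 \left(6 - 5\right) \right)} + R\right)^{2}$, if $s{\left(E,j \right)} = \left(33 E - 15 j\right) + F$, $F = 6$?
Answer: $2117025$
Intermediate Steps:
$s{\left(E,j \right)} = 6 - 15 j + 33 E$ ($s{\left(E,j \right)} = \left(33 E - 15 j\right) + 6 = \left(- 15 j + 33 E\right) + 6 = 6 - 15 j + 33 E$)
$\left(s{\left(5 \left(-2\right) + 2,1 \left(6 - 5\right) \right)} + R\right)^{2} = \left(\left(6 - 15 \cdot 1 \left(6 - 5\right) + 33 \left(5 \left(-2\right) + 2\right)\right) - 1182\right)^{2} = \left(\left(6 - 15 \cdot 1 \cdot 1 + 33 \left(-10 + 2\right)\right) - 1182\right)^{2} = \left(\left(6 - 15 + 33 \left(-8\right)\right) - 1182\right)^{2} = \left(\left(6 - 15 - 264\right) - 1182\right)^{2} = \left(-273 - 1182\right)^{2} = \left(-1455\right)^{2} = 2117025$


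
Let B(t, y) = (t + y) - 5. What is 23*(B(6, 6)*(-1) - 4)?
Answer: -253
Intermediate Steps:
B(t, y) = -5 + t + y
23*(B(6, 6)*(-1) - 4) = 23*((-5 + 6 + 6)*(-1) - 4) = 23*(7*(-1) - 4) = 23*(-7 - 4) = 23*(-11) = -253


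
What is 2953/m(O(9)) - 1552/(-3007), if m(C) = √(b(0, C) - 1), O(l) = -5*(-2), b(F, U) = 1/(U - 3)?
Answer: 16/31 - 2953*I*√42/6 ≈ 0.51613 - 3189.6*I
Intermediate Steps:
b(F, U) = 1/(-3 + U)
O(l) = 10
m(C) = √(-1 + 1/(-3 + C)) (m(C) = √(1/(-3 + C) - 1) = √(-1 + 1/(-3 + C)))
2953/m(O(9)) - 1552/(-3007) = 2953/(√((4 - 1*10)/(-3 + 10))) - 1552/(-3007) = 2953/(√((4 - 10)/7)) - 1552*(-1/3007) = 2953/(√((⅐)*(-6))) + 16/31 = 2953/(√(-6/7)) + 16/31 = 2953/((I*√42/7)) + 16/31 = 2953*(-I*√42/6) + 16/31 = -2953*I*√42/6 + 16/31 = 16/31 - 2953*I*√42/6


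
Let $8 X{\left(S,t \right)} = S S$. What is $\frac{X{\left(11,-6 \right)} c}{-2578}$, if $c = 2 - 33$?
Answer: $\frac{3751}{20624} \approx 0.18188$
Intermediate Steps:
$X{\left(S,t \right)} = \frac{S^{2}}{8}$ ($X{\left(S,t \right)} = \frac{S S}{8} = \frac{S^{2}}{8}$)
$c = -31$
$\frac{X{\left(11,-6 \right)} c}{-2578} = \frac{\frac{11^{2}}{8} \left(-31\right)}{-2578} = \frac{1}{8} \cdot 121 \left(-31\right) \left(- \frac{1}{2578}\right) = \frac{121}{8} \left(-31\right) \left(- \frac{1}{2578}\right) = \left(- \frac{3751}{8}\right) \left(- \frac{1}{2578}\right) = \frac{3751}{20624}$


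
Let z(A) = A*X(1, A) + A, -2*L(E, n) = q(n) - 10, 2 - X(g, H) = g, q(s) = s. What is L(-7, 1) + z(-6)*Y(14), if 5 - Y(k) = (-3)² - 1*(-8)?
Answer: 297/2 ≈ 148.50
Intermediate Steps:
X(g, H) = 2 - g
Y(k) = -12 (Y(k) = 5 - ((-3)² - 1*(-8)) = 5 - (9 + 8) = 5 - 1*17 = 5 - 17 = -12)
L(E, n) = 5 - n/2 (L(E, n) = -(n - 10)/2 = -(-10 + n)/2 = 5 - n/2)
z(A) = 2*A (z(A) = A*(2 - 1*1) + A = A*(2 - 1) + A = A*1 + A = A + A = 2*A)
L(-7, 1) + z(-6)*Y(14) = (5 - ½*1) + (2*(-6))*(-12) = (5 - ½) - 12*(-12) = 9/2 + 144 = 297/2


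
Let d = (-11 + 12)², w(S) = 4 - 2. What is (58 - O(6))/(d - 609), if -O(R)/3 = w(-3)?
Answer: -2/19 ≈ -0.10526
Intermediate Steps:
w(S) = 2
d = 1 (d = 1² = 1)
O(R) = -6 (O(R) = -3*2 = -6)
(58 - O(6))/(d - 609) = (58 - 1*(-6))/(1 - 609) = (58 + 6)/(-608) = -1/608*64 = -2/19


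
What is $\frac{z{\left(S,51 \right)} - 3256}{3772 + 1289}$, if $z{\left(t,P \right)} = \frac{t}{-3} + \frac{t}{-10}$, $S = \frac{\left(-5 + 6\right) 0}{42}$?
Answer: $- \frac{3256}{5061} \approx -0.64335$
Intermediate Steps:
$S = 0$ ($S = 1 \cdot 0 \cdot \frac{1}{42} = 0 \cdot \frac{1}{42} = 0$)
$z{\left(t,P \right)} = - \frac{13 t}{30}$ ($z{\left(t,P \right)} = t \left(- \frac{1}{3}\right) + t \left(- \frac{1}{10}\right) = - \frac{t}{3} - \frac{t}{10} = - \frac{13 t}{30}$)
$\frac{z{\left(S,51 \right)} - 3256}{3772 + 1289} = \frac{\left(- \frac{13}{30}\right) 0 - 3256}{3772 + 1289} = \frac{0 - 3256}{5061} = \left(-3256\right) \frac{1}{5061} = - \frac{3256}{5061}$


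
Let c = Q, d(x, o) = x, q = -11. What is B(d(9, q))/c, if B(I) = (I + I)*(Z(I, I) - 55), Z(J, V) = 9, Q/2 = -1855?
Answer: 414/1855 ≈ 0.22318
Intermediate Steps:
Q = -3710 (Q = 2*(-1855) = -3710)
B(I) = -92*I (B(I) = (I + I)*(9 - 55) = (2*I)*(-46) = -92*I)
c = -3710
B(d(9, q))/c = -92*9/(-3710) = -828*(-1/3710) = 414/1855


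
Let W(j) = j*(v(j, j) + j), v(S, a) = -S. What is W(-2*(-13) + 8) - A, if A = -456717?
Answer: 456717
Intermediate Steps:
W(j) = 0 (W(j) = j*(-j + j) = j*0 = 0)
W(-2*(-13) + 8) - A = 0 - 1*(-456717) = 0 + 456717 = 456717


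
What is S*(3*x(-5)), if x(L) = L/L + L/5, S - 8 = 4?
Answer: 0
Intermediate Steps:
S = 12 (S = 8 + 4 = 12)
x(L) = 1 + L/5 (x(L) = 1 + L*(1/5) = 1 + L/5)
S*(3*x(-5)) = 12*(3*(1 + (1/5)*(-5))) = 12*(3*(1 - 1)) = 12*(3*0) = 12*0 = 0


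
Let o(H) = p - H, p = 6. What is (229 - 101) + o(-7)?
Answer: 141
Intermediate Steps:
o(H) = 6 - H
(229 - 101) + o(-7) = (229 - 101) + (6 - 1*(-7)) = 128 + (6 + 7) = 128 + 13 = 141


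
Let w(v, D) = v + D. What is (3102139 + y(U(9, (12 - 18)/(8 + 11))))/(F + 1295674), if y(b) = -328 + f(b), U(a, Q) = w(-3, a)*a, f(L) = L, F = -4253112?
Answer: -3101865/2957438 ≈ -1.0488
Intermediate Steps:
w(v, D) = D + v
U(a, Q) = a*(-3 + a) (U(a, Q) = (a - 3)*a = (-3 + a)*a = a*(-3 + a))
y(b) = -328 + b
(3102139 + y(U(9, (12 - 18)/(8 + 11))))/(F + 1295674) = (3102139 + (-328 + 9*(-3 + 9)))/(-4253112 + 1295674) = (3102139 + (-328 + 9*6))/(-2957438) = (3102139 + (-328 + 54))*(-1/2957438) = (3102139 - 274)*(-1/2957438) = 3101865*(-1/2957438) = -3101865/2957438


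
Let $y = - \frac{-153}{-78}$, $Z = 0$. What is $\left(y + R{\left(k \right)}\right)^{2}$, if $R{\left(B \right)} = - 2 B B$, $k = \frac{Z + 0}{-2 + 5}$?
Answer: $\frac{2601}{676} \approx 3.8476$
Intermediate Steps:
$y = - \frac{51}{26}$ ($y = - \frac{\left(-153\right) \left(-1\right)}{78} = \left(-1\right) \frac{51}{26} = - \frac{51}{26} \approx -1.9615$)
$k = 0$ ($k = \frac{0 + 0}{-2 + 5} = \frac{0}{3} = 0 \cdot \frac{1}{3} = 0$)
$R{\left(B \right)} = - 2 B^{2}$
$\left(y + R{\left(k \right)}\right)^{2} = \left(- \frac{51}{26} - 2 \cdot 0^{2}\right)^{2} = \left(- \frac{51}{26} - 0\right)^{2} = \left(- \frac{51}{26} + 0\right)^{2} = \left(- \frac{51}{26}\right)^{2} = \frac{2601}{676}$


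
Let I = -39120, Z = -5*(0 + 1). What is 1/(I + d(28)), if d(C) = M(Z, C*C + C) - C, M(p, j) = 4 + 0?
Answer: -1/39144 ≈ -2.5547e-5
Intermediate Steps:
Z = -5 (Z = -5*1 = -5)
M(p, j) = 4
d(C) = 4 - C
1/(I + d(28)) = 1/(-39120 + (4 - 1*28)) = 1/(-39120 + (4 - 28)) = 1/(-39120 - 24) = 1/(-39144) = -1/39144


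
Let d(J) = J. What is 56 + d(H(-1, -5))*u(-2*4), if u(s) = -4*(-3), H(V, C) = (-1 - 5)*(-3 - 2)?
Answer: 416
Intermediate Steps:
H(V, C) = 30 (H(V, C) = -6*(-5) = 30)
u(s) = 12
56 + d(H(-1, -5))*u(-2*4) = 56 + 30*12 = 56 + 360 = 416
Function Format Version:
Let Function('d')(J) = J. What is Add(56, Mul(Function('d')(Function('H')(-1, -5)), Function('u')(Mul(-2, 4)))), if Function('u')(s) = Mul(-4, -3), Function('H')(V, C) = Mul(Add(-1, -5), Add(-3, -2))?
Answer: 416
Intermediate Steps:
Function('H')(V, C) = 30 (Function('H')(V, C) = Mul(-6, -5) = 30)
Function('u')(s) = 12
Add(56, Mul(Function('d')(Function('H')(-1, -5)), Function('u')(Mul(-2, 4)))) = Add(56, Mul(30, 12)) = Add(56, 360) = 416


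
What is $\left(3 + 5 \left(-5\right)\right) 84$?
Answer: $-1848$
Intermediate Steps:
$\left(3 + 5 \left(-5\right)\right) 84 = \left(3 - 25\right) 84 = \left(-22\right) 84 = -1848$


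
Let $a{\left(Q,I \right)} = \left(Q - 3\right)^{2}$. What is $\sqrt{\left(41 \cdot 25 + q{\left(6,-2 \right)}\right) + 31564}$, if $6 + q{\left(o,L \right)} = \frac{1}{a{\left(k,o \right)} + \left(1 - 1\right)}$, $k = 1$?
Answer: $\frac{\sqrt{130333}}{2} \approx 180.51$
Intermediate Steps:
$a{\left(Q,I \right)} = \left(-3 + Q\right)^{2}$
$q{\left(o,L \right)} = - \frac{23}{4}$ ($q{\left(o,L \right)} = -6 + \frac{1}{\left(-3 + 1\right)^{2} + \left(1 - 1\right)} = -6 + \frac{1}{\left(-2\right)^{2} + \left(1 - 1\right)} = -6 + \frac{1}{4 + 0} = -6 + \frac{1}{4} = - \frac{23}{4}$)
$\sqrt{\left(41 \cdot 25 + q{\left(6,-2 \right)}\right) + 31564} = \sqrt{\left(41 \cdot 25 - \frac{23}{4}\right) + 31564} = \sqrt{\left(1025 - \frac{23}{4}\right) + 31564} = \sqrt{\frac{4077}{4} + 31564} = \sqrt{\frac{130333}{4}} = \frac{\sqrt{130333}}{2}$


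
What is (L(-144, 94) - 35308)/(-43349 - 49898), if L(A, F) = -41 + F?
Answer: 3205/8477 ≈ 0.37808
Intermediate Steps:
(L(-144, 94) - 35308)/(-43349 - 49898) = ((-41 + 94) - 35308)/(-43349 - 49898) = (53 - 35308)/(-93247) = -35255*(-1/93247) = 3205/8477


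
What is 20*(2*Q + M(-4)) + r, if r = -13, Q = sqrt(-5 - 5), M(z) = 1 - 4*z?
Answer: 327 + 40*I*sqrt(10) ≈ 327.0 + 126.49*I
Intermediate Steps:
Q = I*sqrt(10) (Q = sqrt(-10) = I*sqrt(10) ≈ 3.1623*I)
20*(2*Q + M(-4)) + r = 20*(2*(I*sqrt(10)) + (1 - 4*(-4))) - 13 = 20*(2*I*sqrt(10) + (1 + 16)) - 13 = 20*(2*I*sqrt(10) + 17) - 13 = 20*(17 + 2*I*sqrt(10)) - 13 = (340 + 40*I*sqrt(10)) - 13 = 327 + 40*I*sqrt(10)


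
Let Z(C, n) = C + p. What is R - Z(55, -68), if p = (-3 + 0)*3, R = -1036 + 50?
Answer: -1032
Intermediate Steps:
R = -986
p = -9 (p = -3*3 = -9)
Z(C, n) = -9 + C (Z(C, n) = C - 9 = -9 + C)
R - Z(55, -68) = -986 - (-9 + 55) = -986 - 1*46 = -986 - 46 = -1032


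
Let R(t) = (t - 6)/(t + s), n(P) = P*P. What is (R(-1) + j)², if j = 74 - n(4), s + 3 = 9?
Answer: 80089/25 ≈ 3203.6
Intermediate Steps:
s = 6 (s = -3 + 9 = 6)
n(P) = P²
j = 58 (j = 74 - 1*4² = 74 - 1*16 = 74 - 16 = 58)
R(t) = (-6 + t)/(6 + t) (R(t) = (t - 6)/(t + 6) = (-6 + t)/(6 + t))
(R(-1) + j)² = ((-6 - 1)/(6 - 1) + 58)² = (-7/5 + 58)² = (283/5)² = 80089/25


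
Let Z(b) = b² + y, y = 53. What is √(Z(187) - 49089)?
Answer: 3*I*√1563 ≈ 118.6*I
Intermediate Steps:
Z(b) = 53 + b² (Z(b) = b² + 53 = 53 + b²)
√(Z(187) - 49089) = √((53 + 187²) - 49089) = √((53 + 34969) - 49089) = √(35022 - 49089) = √(-14067) = 3*I*√1563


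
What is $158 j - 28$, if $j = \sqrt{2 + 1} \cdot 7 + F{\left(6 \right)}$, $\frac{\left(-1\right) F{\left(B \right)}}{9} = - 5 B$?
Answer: $42632 + 1106 \sqrt{3} \approx 44548.0$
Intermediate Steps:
$F{\left(B \right)} = 45 B$ ($F{\left(B \right)} = - 9 \left(- 5 B\right) = 45 B$)
$j = 270 + 7 \sqrt{3}$ ($j = \sqrt{2 + 1} \cdot 7 + 45 \cdot 6 = \sqrt{3} \cdot 7 + 270 = 7 \sqrt{3} + 270 = 270 + 7 \sqrt{3} \approx 282.12$)
$158 j - 28 = 158 \left(270 + 7 \sqrt{3}\right) - 28 = \left(42660 + 1106 \sqrt{3}\right) - 28 = 42632 + 1106 \sqrt{3}$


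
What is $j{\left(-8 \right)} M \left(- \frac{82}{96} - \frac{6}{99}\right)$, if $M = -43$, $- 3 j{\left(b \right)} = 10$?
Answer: $- \frac{34615}{264} \approx -131.12$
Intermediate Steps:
$j{\left(b \right)} = - \frac{10}{3}$ ($j{\left(b \right)} = \left(- \frac{1}{3}\right) 10 = - \frac{10}{3}$)
$j{\left(-8 \right)} M \left(- \frac{82}{96} - \frac{6}{99}\right) = \left(- \frac{10}{3}\right) \left(-43\right) \left(- \frac{82}{96} - \frac{6}{99}\right) = \frac{430 \left(\left(-82\right) \frac{1}{96} - \frac{2}{33}\right)}{3} = \frac{430 \left(- \frac{41}{48} - \frac{2}{33}\right)}{3} = \frac{430}{3} \left(- \frac{161}{176}\right) = - \frac{34615}{264}$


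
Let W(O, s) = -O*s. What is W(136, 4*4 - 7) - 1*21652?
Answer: -22876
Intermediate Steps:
W(O, s) = -O*s
W(136, 4*4 - 7) - 1*21652 = -1*136*(4*4 - 7) - 1*21652 = -1*136*(16 - 7) - 21652 = -1*136*9 - 21652 = -1224 - 21652 = -22876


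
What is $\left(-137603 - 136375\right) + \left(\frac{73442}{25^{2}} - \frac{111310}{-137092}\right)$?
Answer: $- \frac{11732491052793}{42841250} \approx -2.7386 \cdot 10^{5}$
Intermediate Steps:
$\left(-137603 - 136375\right) + \left(\frac{73442}{25^{2}} - \frac{111310}{-137092}\right) = -273978 - \left(- \frac{55655}{68546} - \frac{73442}{625}\right) = -273978 + \left(73442 \cdot \frac{1}{625} + \frac{55655}{68546}\right) = -273978 + \left(\frac{73442}{625} + \frac{55655}{68546}\right) = -273978 + \frac{5068939707}{42841250} = - \frac{11732491052793}{42841250}$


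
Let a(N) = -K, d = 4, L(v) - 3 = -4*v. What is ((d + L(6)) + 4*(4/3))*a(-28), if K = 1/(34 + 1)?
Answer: 1/3 ≈ 0.33333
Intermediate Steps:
L(v) = 3 - 4*v
K = 1/35 ≈ 0.028571
a(N) = -1/35 (a(N) = -1*1/35 = -1/35)
((d + L(6)) + 4*(4/3))*a(-28) = ((4 + (3 - 4*6)) + 4*(4/3))*(-1/35) = ((4 + (3 - 24)) + 4*(4*(1/3)))*(-1/35) = ((4 - 21) + 4*(4/3))*(-1/35) = (-17 + 16/3)*(-1/35) = -35/3*(-1/35) = 1/3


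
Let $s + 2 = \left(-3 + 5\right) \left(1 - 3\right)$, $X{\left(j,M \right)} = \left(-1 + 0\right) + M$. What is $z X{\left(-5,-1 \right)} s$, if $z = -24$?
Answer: $-288$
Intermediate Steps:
$X{\left(j,M \right)} = -1 + M$
$s = -6$ ($s = -2 + \left(-3 + 5\right) \left(1 - 3\right) = -2 + 2 \left(-2\right) = -2 - 4 = -6$)
$z X{\left(-5,-1 \right)} s = - 24 \left(-1 - 1\right) \left(-6\right) = - 24 \left(\left(-2\right) \left(-6\right)\right) = \left(-24\right) 12 = -288$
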